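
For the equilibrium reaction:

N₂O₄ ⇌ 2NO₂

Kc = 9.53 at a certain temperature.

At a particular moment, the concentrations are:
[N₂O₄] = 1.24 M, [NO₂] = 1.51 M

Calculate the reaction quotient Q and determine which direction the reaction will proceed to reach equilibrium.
Q = 1.839, Q < K, reaction proceeds forward (toward products)

Q = ([NO₂]^2) / ([N₂O₄])
  = ((1.51)^2) / ((1.24)) = 2.2801/1.24 = 1.839
Since Q = 1.839 < Kc = 9.53, the reaction proceeds forward (toward products) to reach equilibrium.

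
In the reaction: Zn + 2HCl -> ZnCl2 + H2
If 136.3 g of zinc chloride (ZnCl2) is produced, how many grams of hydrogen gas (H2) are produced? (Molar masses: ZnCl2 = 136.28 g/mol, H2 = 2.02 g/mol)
Moles of ZnCl2 = 136.3 g ÷ 136.28 g/mol = 1.00015 mol
Mole ratio: 1 mol H2 / 1 mol ZnCl2
Moles of H2 = 1.00015 × (1/1) = 1.00015 mol
Mass of H2 = 1.00015 mol × 2.02 g/mol = 2.02 g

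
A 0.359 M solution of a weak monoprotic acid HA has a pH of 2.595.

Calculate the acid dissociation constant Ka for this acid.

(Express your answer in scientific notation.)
K_a = 1.81e-05

[H⁺] = 10^(−pH) = 10^(−2.595) = 2.541e-03 M. For HA ⇌ H⁺ + A⁻, Ka = x²/(C − x) = (2.541e-03)²/(0.359 − 2.541e-03) = 1.81e-05.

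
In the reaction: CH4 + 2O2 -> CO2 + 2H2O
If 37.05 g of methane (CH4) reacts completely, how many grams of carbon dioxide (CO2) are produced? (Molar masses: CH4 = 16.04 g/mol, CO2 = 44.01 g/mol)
Moles of CH4 = 37.05 g ÷ 16.04 g/mol = 2.30985 mol
Mole ratio: 1 mol CO2 / 1 mol CH4
Moles of CO2 = 2.30985 × (1/1) = 2.30985 mol
Mass of CO2 = 2.30985 mol × 44.01 g/mol = 101.7 g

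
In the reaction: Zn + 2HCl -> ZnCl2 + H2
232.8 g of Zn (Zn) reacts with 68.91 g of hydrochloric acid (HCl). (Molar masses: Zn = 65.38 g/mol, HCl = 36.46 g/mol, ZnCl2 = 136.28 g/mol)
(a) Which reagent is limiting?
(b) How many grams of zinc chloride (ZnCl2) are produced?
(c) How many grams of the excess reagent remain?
(a) HCl, (b) 128.8 g, (c) 171 g

Moles of Zn = 232.8 g ÷ 65.38 g/mol = 3.56072 mol
Moles of HCl = 68.91 g ÷ 36.46 g/mol = 1.89002 mol
Moles ÷ coefficient: Zn: 3.56072/1 = 3.561, HCl: 1.89002/2 = 0.945
(a) HCl has the smaller value, so HCl is the limiting reagent.
(b) Moles of ZnCl2 = 1.89002 mol HCl × (1/2) = 0.945008 mol; mass = 0.945008 mol × 136.28 g/mol = 128.8 g
(c) Zn consumed = 1.89002 × (1/2) = 0.945008 mol; remaining = 3.56072 − 0.945008 = 2.61571 mol; mass = 2.61571 mol × 65.38 g/mol = 171 g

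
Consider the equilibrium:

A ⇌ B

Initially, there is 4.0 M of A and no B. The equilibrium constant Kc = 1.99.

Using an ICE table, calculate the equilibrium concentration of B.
[B] = 2.662 M

ICE: [A] = 4.0 − x, [B] = x.
Kc = x/(4.0 − x) = 1.99 ⇒ x = 1.99·4.0/(1 + 1.99) = 7.96/2.99 = 2.662.
[B] = x = 2.662 M.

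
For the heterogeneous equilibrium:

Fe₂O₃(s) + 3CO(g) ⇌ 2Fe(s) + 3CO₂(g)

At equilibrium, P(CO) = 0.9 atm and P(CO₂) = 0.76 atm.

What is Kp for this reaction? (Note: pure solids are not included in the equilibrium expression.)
K_p = 0.602

Solids (Fe₂O₃, Fe) are excluded.
Kp = P(CO₂)³/P(CO)³ = (0.76)³/(0.9)³ = 0.439/0.729 = 0.602.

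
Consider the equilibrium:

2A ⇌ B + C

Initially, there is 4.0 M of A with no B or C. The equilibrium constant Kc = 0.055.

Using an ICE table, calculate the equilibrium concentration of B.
[B] = 0.639 M

ICE: [A] = 4.0 − 2x, [B] = [C] = x.
Kc = x²/(4.0 − 2x)² = 0.055 ⇒ √Kc = x/(4.0 − 2x).
x = √0.055·4.0/(1 + 2√0.055) = 0.23452·4.0/1.469 = 0.63857.
[B] = x = 0.639 M.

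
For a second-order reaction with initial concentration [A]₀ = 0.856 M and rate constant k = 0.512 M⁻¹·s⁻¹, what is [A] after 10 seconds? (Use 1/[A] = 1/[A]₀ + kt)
0.1590 M

1/[A] = 1/[A]₀ + k·t = 1/0.856 + (0.512)·(10) = 1.1682 + 5.1200 = 6.2882
[A] = 1/6.2882 = 0.1590 M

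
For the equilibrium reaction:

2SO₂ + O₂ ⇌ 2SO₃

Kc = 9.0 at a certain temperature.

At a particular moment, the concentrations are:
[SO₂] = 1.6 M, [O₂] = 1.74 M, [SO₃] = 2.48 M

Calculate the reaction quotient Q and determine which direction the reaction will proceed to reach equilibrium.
Q = 1.381, Q < K, reaction proceeds forward (toward products)

Q = ([SO₃]^2) / ([SO₂]^2 × [O₂])
  = ((2.48)^2) / ((1.6)^2·(1.74)) = 6.1504/4.4544 = 1.381
Since Q = 1.381 < Kc = 9.0, the reaction proceeds forward (toward products) to reach equilibrium.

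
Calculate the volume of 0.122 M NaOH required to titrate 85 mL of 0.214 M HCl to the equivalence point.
V_{base} = 149.1 mL

At equivalence: moles acid = moles base.
moles HCl = 0.214 M × 0.085 L = 0.01819 mol
V_NaOH = 0.01819 mol ÷ 0.122 M = 0.1491 L = 149.1 mL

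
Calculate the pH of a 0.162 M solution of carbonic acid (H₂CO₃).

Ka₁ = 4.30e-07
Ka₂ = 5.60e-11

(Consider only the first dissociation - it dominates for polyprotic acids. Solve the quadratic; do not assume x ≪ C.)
pH = 3.58

x² + Ka₁·x − Ka₁·C = 0 with Ka₁ = 4.30e-07, C = 0.162.
x = (−Ka₁ + √(Ka₁² + 4·Ka₁·C))/2 = 2.6372e-04 M, so pH = 3.58.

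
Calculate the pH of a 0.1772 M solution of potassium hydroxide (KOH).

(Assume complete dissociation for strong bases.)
pH = 13.25

[OH⁻] = 0.1772 M for strong base. pOH = -log[OH⁻] = 0.75, pH = 14 - pOH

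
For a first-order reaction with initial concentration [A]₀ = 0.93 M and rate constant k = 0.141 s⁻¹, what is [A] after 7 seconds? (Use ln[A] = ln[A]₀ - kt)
0.3466 M

ln[A] = ln[A]₀ - k·t = ln(0.93) - (0.141)·(7) = -0.0726 - 0.9870 = -1.0596
[A] = e^(-1.0596) = 0.3466 M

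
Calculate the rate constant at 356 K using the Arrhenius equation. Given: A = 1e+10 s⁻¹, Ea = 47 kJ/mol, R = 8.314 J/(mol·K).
1.27e+03 s⁻¹

k = A·exp(-Ea/(R·T)) = 1e+10·exp(-47000/(8.314·356)) = 1e+10·exp(-15.8795) = 1e+10·1.2694e-07 = 1.27e+03 s⁻¹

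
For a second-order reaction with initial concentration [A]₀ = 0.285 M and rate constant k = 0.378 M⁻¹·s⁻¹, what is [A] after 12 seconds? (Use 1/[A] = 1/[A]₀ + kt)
0.1243 M

1/[A] = 1/[A]₀ + k·t = 1/0.285 + (0.378)·(12) = 3.5088 + 4.5360 = 8.0448
[A] = 1/8.0448 = 0.1243 M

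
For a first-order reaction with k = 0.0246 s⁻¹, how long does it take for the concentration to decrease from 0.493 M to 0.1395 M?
51.32 s

From ln[A] = ln[A]₀ - k·t: t = ln([A]₀/[A])/k = ln(0.493/0.1395)/0.0246 = ln(3.5341)/0.0246 = 1.2624/0.0246 = 51.32 s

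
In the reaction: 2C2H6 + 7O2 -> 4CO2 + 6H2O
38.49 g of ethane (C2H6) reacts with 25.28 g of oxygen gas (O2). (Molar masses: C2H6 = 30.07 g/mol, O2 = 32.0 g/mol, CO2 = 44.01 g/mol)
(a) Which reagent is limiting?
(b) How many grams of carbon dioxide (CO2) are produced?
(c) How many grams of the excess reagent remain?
(a) O2, (b) 19.87 g, (c) 31.7 g

Moles of C2H6 = 38.49 g ÷ 30.07 g/mol = 1.28001 mol
Moles of O2 = 25.28 g ÷ 32.0 g/mol = 0.79 mol
Moles ÷ coefficient: C2H6: 1.28001/2 = 0.64, O2: 0.79/7 = 0.1129
(a) O2 has the smaller value, so O2 is the limiting reagent.
(b) Moles of CO2 = 0.79 mol O2 × (4/7) = 0.451429 mol; mass = 0.451429 mol × 44.01 g/mol = 19.87 g
(c) C2H6 consumed = 0.79 × (2/7) = 0.225714 mol; remaining = 1.28001 − 0.225714 = 1.0543 mol; mass = 1.0543 mol × 30.07 g/mol = 31.7 g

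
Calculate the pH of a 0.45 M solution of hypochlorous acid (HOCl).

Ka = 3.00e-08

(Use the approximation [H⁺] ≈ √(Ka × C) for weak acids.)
pH = 3.93

[H⁺] = √(Ka × C) = √(3.00e-08 × 0.45) = 1.1619e-04. pH = -log(1.1619e-04)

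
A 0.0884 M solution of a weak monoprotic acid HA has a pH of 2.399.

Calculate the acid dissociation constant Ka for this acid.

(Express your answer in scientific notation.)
K_a = 1.89e-04

[H⁺] = 10^(−pH) = 10^(−2.399) = 3.990e-03 M. For HA ⇌ H⁺ + A⁻, Ka = x²/(C − x) = (3.990e-03)²/(0.0884 − 3.990e-03) = 1.89e-04.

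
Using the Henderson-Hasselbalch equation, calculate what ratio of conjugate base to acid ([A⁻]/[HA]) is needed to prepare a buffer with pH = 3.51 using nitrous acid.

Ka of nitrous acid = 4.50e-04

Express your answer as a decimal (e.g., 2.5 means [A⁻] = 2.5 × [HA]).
[A⁻]/[HA] = 1.456

pKa = −log(4.50e-04) = 3.3468. pH = pKa + log([A⁻]/[HA]). 3.51 = 3.3468 + log(ratio). log(ratio) = 3.51 − 3.3468 = 0.1632. ratio = 10^(0.1632) = 1.456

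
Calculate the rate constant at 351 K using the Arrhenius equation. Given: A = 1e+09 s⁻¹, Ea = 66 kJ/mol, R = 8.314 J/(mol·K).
1.51e-01 s⁻¹

k = A·exp(-Ea/(R·T)) = 1e+09·exp(-66000/(8.314·351)) = 1e+09·exp(-22.6166) = 1e+09·1.5057e-10 = 1.51e-01 s⁻¹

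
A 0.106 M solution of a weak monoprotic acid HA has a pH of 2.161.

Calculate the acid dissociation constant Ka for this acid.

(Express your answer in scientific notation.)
K_a = 4.81e-04

[H⁺] = 10^(−pH) = 10^(−2.161) = 6.902e-03 M. For HA ⇌ H⁺ + A⁻, Ka = x²/(C − x) = (6.902e-03)²/(0.106 − 6.902e-03) = 4.81e-04.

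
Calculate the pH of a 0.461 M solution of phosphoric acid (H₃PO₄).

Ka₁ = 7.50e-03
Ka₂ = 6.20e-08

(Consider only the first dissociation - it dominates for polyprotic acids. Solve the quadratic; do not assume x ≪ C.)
pH = 1.26

x² + Ka₁·x − Ka₁·C = 0 with Ka₁ = 7.50e-03, C = 0.461.
x = (−Ka₁ + √(Ka₁² + 4·Ka₁·C))/2 = 5.5170e-02 M, so pH = 1.26.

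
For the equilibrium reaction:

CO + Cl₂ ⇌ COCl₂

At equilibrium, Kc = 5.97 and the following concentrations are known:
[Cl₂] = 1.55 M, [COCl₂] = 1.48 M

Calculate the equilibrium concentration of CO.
[CO] = 0.1599 M

Kc = ([COCl₂]) / ([CO] × [Cl₂]) = 5.97
[CO]^1 = (product terms)/(Kc · other reactant terms) = 1.48 / (5.97 · 1.55) = 0.15994
[CO] = 0.1599 M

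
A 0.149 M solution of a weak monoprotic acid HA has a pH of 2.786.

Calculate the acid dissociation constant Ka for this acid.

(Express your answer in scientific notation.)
K_a = 1.82e-05

[H⁺] = 10^(−pH) = 10^(−2.786) = 1.637e-03 M. For HA ⇌ H⁺ + A⁻, Ka = x²/(C − x) = (1.637e-03)²/(0.149 − 1.637e-03) = 1.82e-05.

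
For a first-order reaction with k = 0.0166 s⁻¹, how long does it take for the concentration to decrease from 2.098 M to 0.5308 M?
82.79 s

From ln[A] = ln[A]₀ - k·t: t = ln([A]₀/[A])/k = ln(2.098/0.5308)/0.0166 = ln(3.9525)/0.0166 = 1.3744/0.0166 = 82.79 s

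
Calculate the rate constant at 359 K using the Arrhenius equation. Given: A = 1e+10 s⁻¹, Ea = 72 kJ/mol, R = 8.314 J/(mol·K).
3.34e-01 s⁻¹

k = A·exp(-Ea/(R·T)) = 1e+10·exp(-72000/(8.314·359)) = 1e+10·exp(-24.1228) = 1e+10·3.3388e-11 = 3.34e-01 s⁻¹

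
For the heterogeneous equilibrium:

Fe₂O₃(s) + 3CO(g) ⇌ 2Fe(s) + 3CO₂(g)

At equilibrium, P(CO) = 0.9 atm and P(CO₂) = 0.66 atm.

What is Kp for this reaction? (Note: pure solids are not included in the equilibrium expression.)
K_p = 0.394

Solids (Fe₂O₃, Fe) are excluded.
Kp = P(CO₂)³/P(CO)³ = (0.66)³/(0.9)³ = 0.2875/0.729 = 0.394.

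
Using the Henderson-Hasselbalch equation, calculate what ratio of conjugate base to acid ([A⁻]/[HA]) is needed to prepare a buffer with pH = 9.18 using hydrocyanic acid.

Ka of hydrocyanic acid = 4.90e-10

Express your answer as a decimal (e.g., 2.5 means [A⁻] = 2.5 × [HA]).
[A⁻]/[HA] = 0.742

pKa = −log(4.90e-10) = 9.3098. pH = pKa + log([A⁻]/[HA]). 9.18 = 9.3098 + log(ratio). log(ratio) = 9.18 − 9.3098 = -0.1298. ratio = 10^(-0.1298) = 0.742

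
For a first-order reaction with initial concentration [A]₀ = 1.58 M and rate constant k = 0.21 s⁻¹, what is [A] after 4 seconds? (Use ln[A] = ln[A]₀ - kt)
0.6821 M

ln[A] = ln[A]₀ - k·t = ln(1.58) - (0.21)·(4) = 0.4574 - 0.8400 = -0.3826
[A] = e^(-0.3826) = 0.6821 M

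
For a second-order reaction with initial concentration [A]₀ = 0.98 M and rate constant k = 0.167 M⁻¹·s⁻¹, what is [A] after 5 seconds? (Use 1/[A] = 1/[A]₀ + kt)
0.5390 M

1/[A] = 1/[A]₀ + k·t = 1/0.98 + (0.167)·(5) = 1.0204 + 0.8350 = 1.8554
[A] = 1/1.8554 = 0.5390 M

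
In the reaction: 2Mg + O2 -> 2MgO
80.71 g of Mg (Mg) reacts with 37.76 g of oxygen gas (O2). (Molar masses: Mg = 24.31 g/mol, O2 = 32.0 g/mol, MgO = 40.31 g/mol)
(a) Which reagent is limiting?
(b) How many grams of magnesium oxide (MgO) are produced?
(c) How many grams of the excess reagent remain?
(a) O2, (b) 95.13 g, (c) 23.34 g

Moles of Mg = 80.71 g ÷ 24.31 g/mol = 3.32003 mol
Moles of O2 = 37.76 g ÷ 32.0 g/mol = 1.18 mol
Moles ÷ coefficient: Mg: 3.32003/2 = 1.66, O2: 1.18/1 = 1.18
(a) O2 has the smaller value, so O2 is the limiting reagent.
(b) Moles of MgO = 1.18 mol O2 × (2/1) = 2.36 mol; mass = 2.36 mol × 40.31 g/mol = 95.13 g
(c) Mg consumed = 1.18 × (2/1) = 2.36 mol; remaining = 3.32003 − 2.36 = 0.960033 mol; mass = 0.960033 mol × 24.31 g/mol = 23.34 g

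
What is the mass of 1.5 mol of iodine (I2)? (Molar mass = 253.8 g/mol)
Mass = 1.5 mol × 253.8 g/mol = 380.7 g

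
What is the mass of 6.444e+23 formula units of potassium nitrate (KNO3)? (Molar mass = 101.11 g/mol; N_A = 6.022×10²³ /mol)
Moles = 6.444e+23 ÷ 6.022×10²³ = 1.07008 mol
Mass = 1.07008 mol × 101.11 g/mol = 108.2 g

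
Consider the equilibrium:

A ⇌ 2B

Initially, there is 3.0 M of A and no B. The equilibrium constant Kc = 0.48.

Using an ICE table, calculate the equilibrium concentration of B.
[B] = 1.086 M

ICE: [A] = 3.0 − x, [B] = 2x.
Kc = (2x)²/(3.0 − x) = 0.48 ⇒ 4x² + 0.48x − 1.44 = 0.
x = (−0.48 + √(0.48² + 4·4·1.44))/(2·4) = (−0.48 + √23.27)/8 = 0.54299.
[B] = 2x = 1.086 M.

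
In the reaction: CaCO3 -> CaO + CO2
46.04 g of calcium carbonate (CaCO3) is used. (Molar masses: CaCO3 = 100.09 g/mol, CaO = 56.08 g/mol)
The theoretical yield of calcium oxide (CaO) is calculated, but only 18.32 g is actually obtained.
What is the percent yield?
Moles of CaCO3 = 46.04 g ÷ 100.09 g/mol = 0.459986 mol
Mole ratio: 1 mol CaO / 1 mol CaCO3
Moles of CaO = 0.459986 × (1/1) = 0.459986 mol
Theoretical yield = 0.459986 mol × 56.08 g/mol = 25.796 g
Actual yield = 18.32 g
Percent yield = (18.32 / 25.796) × 100% = 71.0%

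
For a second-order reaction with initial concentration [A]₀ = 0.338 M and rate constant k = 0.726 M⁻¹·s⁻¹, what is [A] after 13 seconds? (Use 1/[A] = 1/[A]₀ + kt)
0.0807 M

1/[A] = 1/[A]₀ + k·t = 1/0.338 + (0.726)·(13) = 2.9586 + 9.4380 = 12.3966
[A] = 1/12.3966 = 0.0807 M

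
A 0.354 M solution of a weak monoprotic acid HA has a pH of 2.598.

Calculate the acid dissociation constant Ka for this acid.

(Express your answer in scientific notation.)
K_a = 1.81e-05

[H⁺] = 10^(−pH) = 10^(−2.598) = 2.523e-03 M. For HA ⇌ H⁺ + A⁻, Ka = x²/(C − x) = (2.523e-03)²/(0.354 − 2.523e-03) = 1.81e-05.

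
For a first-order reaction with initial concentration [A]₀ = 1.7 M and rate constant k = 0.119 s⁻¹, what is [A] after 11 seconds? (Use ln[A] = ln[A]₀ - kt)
0.4592 M

ln[A] = ln[A]₀ - k·t = ln(1.7) - (0.119)·(11) = 0.5306 - 1.3090 = -0.7784
[A] = e^(-0.7784) = 0.4592 M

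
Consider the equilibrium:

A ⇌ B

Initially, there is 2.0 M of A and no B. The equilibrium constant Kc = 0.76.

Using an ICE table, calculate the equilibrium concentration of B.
[B] = 0.864 M

ICE: [A] = 2.0 − x, [B] = x.
Kc = x/(2.0 − x) = 0.76 ⇒ x = 0.76·2.0/(1 + 0.76) = 1.52/1.76 = 0.8636.
[B] = x = 0.864 M.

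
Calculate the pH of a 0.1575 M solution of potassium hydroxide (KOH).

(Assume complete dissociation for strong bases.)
pH = 13.20

[OH⁻] = 0.1575 M for strong base. pOH = -log[OH⁻] = 0.80, pH = 14 - pOH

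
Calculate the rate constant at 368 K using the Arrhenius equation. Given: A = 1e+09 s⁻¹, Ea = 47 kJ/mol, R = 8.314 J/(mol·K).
2.13e+02 s⁻¹

k = A·exp(-Ea/(R·T)) = 1e+09·exp(-47000/(8.314·368)) = 1e+09·exp(-15.3617) = 1e+09·2.1305e-07 = 2.13e+02 s⁻¹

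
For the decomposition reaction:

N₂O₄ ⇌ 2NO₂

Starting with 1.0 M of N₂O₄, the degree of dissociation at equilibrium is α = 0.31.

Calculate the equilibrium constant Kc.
K_c = 0.5571

x = α·[A]₀ = 0.31 × 1.0 = 0.31 M dissociated.
At eq: [N₂O₄] = 1.0 − 0.31 = 0.69 M; [NO₂] = 2x = 0.62 M.
Kc = [NO₂]²/[N₂O₄] = (0.62)²/0.69 = 0.5571.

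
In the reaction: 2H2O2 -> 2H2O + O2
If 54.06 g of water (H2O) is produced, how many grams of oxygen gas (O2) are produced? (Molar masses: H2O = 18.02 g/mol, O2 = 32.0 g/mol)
Moles of H2O = 54.06 g ÷ 18.02 g/mol = 3 mol
Mole ratio: 1 mol O2 / 2 mol H2O
Moles of O2 = 3 × (1/2) = 1.5 mol
Mass of O2 = 1.5 mol × 32.0 g/mol = 48 g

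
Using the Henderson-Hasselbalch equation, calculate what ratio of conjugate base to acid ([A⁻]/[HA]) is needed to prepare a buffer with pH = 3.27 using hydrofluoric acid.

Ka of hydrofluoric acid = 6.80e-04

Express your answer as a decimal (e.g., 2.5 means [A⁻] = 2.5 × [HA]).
[A⁻]/[HA] = 1.266

pKa = −log(6.80e-04) = 3.1675. pH = pKa + log([A⁻]/[HA]). 3.27 = 3.1675 + log(ratio). log(ratio) = 3.27 − 3.1675 = 0.1025. ratio = 10^(0.1025) = 1.266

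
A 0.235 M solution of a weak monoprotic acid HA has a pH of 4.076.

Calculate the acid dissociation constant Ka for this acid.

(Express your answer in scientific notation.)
K_a = 3.00e-08

[H⁺] = 10^(−pH) = 10^(−4.076) = 8.395e-05 M. For HA ⇌ H⁺ + A⁻, Ka = x²/(C − x) = (8.395e-05)²/(0.235 − 8.395e-05) = 3.00e-08.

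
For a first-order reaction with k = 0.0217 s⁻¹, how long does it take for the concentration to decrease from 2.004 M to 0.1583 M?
116.98 s

From ln[A] = ln[A]₀ - k·t: t = ln([A]₀/[A])/k = ln(2.004/0.1583)/0.0217 = ln(12.6595)/0.0217 = 2.5384/0.0217 = 116.98 s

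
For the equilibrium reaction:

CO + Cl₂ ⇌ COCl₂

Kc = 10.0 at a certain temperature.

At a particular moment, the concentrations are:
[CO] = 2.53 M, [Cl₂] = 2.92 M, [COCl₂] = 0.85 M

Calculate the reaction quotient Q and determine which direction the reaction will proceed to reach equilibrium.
Q = 0.115, Q < K, reaction proceeds forward (toward products)

Q = ([COCl₂]) / ([CO] × [Cl₂])
  = ((0.85)) / ((2.53)·(2.92)) = 0.85/7.3876 = 0.1151
Since Q = 0.1151 < Kc = 10.0, the reaction proceeds forward (toward products) to reach equilibrium.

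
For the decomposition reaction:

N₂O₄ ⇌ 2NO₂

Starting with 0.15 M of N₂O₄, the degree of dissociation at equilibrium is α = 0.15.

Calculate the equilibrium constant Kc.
K_c = 0.0159

x = α·[A]₀ = 0.15 × 0.15 = 0.0225 M dissociated.
At eq: [N₂O₄] = 0.15 − 0.0225 = 0.1275 M; [NO₂] = 2x = 0.045 M.
Kc = [NO₂]²/[N₂O₄] = (0.045)²/0.1275 = 0.01588.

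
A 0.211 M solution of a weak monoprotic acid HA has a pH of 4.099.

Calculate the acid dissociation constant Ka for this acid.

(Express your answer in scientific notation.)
K_a = 3.01e-08

[H⁺] = 10^(−pH) = 10^(−4.099) = 7.962e-05 M. For HA ⇌ H⁺ + A⁻, Ka = x²/(C − x) = (7.962e-05)²/(0.211 − 7.962e-05) = 3.01e-08.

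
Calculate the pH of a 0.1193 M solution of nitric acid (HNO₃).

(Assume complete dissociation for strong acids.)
pH = 0.92

[H⁺] = 0.1193 M for strong acid. pH = -log[H⁺] = -log(0.1193)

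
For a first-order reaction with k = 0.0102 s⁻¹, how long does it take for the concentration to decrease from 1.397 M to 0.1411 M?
224.77 s

From ln[A] = ln[A]₀ - k·t: t = ln([A]₀/[A])/k = ln(1.397/0.1411)/0.0102 = ln(9.9008)/0.0102 = 2.2926/0.0102 = 224.77 s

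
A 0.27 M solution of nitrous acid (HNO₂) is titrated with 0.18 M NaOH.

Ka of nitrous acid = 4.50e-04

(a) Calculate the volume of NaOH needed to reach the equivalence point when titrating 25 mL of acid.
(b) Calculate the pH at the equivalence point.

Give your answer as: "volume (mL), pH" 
V = 37.5 mL, pH = 8.19

(a) At equivalence: moles acid = moles base.
moles acid = 0.27 × 0.025 = 0.00675 mol; V_NaOH = 0.00675/0.18 = 0.0375 L = 37.5 mL.
(b) At equivalence, all acid → conjugate base A⁻ at [A⁻] = 0.00675/0.0625 = 0.108 M.
Kb = Kw/Ka = 1.0e-14/4.50e-04 = 2.222e-11; [OH⁻] = √(Kb·[A⁻]) = 1.549e-06; pOH = 5.81; pH = 14 − pOH = 8.19.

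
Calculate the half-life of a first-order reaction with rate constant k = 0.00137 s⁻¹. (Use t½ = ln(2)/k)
505.95 s

t½ = ln(2)/k = 0.6931/0.00137 = 505.95 s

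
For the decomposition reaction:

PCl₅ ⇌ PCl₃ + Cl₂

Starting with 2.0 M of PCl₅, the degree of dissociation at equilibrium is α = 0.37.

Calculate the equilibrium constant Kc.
K_c = 0.4346

x = α·[A]₀ = 0.37 × 2.0 = 0.74 M dissociated.
At eq: [PCl₅] = 2.0 − 0.74 = 1.26 M; [PCl₃] = [Cl₂] = x = 0.74 M.
Kc = [PCl₃][Cl₂]/[PCl₅] = (0.74)²/1.26 = 0.4346.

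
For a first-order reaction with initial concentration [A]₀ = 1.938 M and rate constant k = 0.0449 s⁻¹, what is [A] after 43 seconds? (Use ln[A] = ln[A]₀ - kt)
0.2811 M

ln[A] = ln[A]₀ - k·t = ln(1.938) - (0.0449)·(43) = 0.6617 - 1.9307 = -1.2690
[A] = e^(-1.2690) = 0.2811 M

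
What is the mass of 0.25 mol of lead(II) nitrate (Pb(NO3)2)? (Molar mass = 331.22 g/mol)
Mass = 0.25 mol × 331.22 g/mol = 82.81 g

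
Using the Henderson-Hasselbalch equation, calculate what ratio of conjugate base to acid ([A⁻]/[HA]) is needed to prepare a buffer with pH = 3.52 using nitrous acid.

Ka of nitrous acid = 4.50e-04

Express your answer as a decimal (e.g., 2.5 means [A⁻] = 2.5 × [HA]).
[A⁻]/[HA] = 1.490

pKa = −log(4.50e-04) = 3.3468. pH = pKa + log([A⁻]/[HA]). 3.52 = 3.3468 + log(ratio). log(ratio) = 3.52 − 3.3468 = 0.1732. ratio = 10^(0.1732) = 1.490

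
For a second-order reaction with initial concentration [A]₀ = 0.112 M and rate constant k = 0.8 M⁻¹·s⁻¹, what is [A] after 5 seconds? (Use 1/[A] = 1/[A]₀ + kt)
0.0773 M

1/[A] = 1/[A]₀ + k·t = 1/0.112 + (0.8)·(5) = 8.9286 + 4.0000 = 12.9286
[A] = 1/12.9286 = 0.0773 M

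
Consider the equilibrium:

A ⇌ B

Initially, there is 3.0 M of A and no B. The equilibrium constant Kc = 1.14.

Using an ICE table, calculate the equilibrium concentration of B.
[B] = 1.598 M

ICE: [A] = 3.0 − x, [B] = x.
Kc = x/(3.0 − x) = 1.14 ⇒ x = 1.14·3.0/(1 + 1.14) = 3.42/2.14 = 1.598.
[B] = x = 1.598 M.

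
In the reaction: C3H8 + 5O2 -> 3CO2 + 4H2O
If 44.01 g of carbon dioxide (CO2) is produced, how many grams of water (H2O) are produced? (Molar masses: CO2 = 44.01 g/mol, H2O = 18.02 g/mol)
Moles of CO2 = 44.01 g ÷ 44.01 g/mol = 1 mol
Mole ratio: 4 mol H2O / 3 mol CO2
Moles of H2O = 1 × (4/3) = 1.33333 mol
Mass of H2O = 1.33333 mol × 18.02 g/mol = 24.03 g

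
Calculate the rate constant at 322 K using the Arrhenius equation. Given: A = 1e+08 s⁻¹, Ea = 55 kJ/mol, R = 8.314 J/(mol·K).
1.20e-01 s⁻¹

k = A·exp(-Ea/(R·T)) = 1e+08·exp(-55000/(8.314·322)) = 1e+08·exp(-20.5446) = 1e+08·1.1957e-09 = 1.20e-01 s⁻¹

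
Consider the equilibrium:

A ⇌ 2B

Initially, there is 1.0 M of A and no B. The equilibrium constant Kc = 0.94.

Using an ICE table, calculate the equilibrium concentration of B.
[B] = 0.763 M

ICE: [A] = 1.0 − x, [B] = 2x.
Kc = (2x)²/(1.0 − x) = 0.94 ⇒ 4x² + 0.94x − 0.94 = 0.
x = (−0.94 + √(0.94² + 4·4·0.94))/(2·4) = (−0.94 + √15.924)/8 = 0.3813.
[B] = 2x = 0.763 M.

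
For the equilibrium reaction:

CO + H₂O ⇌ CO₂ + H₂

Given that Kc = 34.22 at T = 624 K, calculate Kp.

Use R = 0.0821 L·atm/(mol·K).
K_p = 34.2200

Δn = (moles gaseous products) − (moles gaseous reactants) = 0
T = 624 K; RT = 0.0821 × 624 = 51.2304
Kp = Kc·(RT)^Δn = 34.22 × (51.2304)^0 = 34.22 × 1 = 34.2200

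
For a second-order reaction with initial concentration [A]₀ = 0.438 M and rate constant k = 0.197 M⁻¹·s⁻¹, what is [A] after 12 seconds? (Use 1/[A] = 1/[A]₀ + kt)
0.2152 M

1/[A] = 1/[A]₀ + k·t = 1/0.438 + (0.197)·(12) = 2.2831 + 2.3640 = 4.6471
[A] = 1/4.6471 = 0.2152 M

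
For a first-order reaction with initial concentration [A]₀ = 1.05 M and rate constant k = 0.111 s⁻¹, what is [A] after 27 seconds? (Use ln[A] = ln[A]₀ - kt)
0.0524 M

ln[A] = ln[A]₀ - k·t = ln(1.05) - (0.111)·(27) = 0.0488 - 2.9970 = -2.9482
[A] = e^(-2.9482) = 0.0524 M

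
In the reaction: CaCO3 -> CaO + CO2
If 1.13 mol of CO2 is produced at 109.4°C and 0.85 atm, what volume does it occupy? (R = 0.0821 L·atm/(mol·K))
T = 109.4°C + 273.15 = 382.55 K
V = nRT/P = (1.13 × 0.0821 × 382.55) / 0.85
V = 41.75 L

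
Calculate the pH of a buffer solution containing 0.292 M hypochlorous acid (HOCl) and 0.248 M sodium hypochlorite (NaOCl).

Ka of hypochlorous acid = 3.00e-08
pH = 7.45

pKa = -log(3.00e-08) = 7.52. pH = pKa + log([A⁻]/[HA]) = 7.52 + log(0.248/0.292)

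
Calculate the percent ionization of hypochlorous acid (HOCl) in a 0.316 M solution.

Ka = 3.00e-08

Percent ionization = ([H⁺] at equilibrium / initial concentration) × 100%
Percent ionization = 0.0308%

Let x = [H⁺]. Ka = x²/(C - x) ⇒ x² + (3.00e-08)x - (3.00e-08)(0.316) = 0. x = 9.7350e-05. Percent = (9.7350e-05/0.316) × 100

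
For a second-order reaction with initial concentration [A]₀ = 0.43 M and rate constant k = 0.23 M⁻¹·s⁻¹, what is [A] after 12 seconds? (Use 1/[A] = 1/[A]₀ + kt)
0.1966 M

1/[A] = 1/[A]₀ + k·t = 1/0.43 + (0.23)·(12) = 2.3256 + 2.7600 = 5.0856
[A] = 1/5.0856 = 0.1966 M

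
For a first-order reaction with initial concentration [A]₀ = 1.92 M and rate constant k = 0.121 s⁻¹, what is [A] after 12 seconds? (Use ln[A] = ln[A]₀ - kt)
0.4495 M

ln[A] = ln[A]₀ - k·t = ln(1.92) - (0.121)·(12) = 0.6523 - 1.4520 = -0.7997
[A] = e^(-0.7997) = 0.4495 M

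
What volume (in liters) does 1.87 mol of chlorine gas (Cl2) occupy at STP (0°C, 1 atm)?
At STP, 1 mol of gas occupies 22.4 L
Volume = 1.87 mol × 22.4 L/mol = 41.89 L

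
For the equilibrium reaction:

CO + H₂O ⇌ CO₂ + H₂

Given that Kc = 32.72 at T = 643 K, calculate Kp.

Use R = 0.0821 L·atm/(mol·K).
K_p = 32.7200

Δn = (moles gaseous products) − (moles gaseous reactants) = 0
T = 643 K; RT = 0.0821 × 643 = 52.7903
Kp = Kc·(RT)^Δn = 32.72 × (52.7903)^0 = 32.72 × 1 = 32.7200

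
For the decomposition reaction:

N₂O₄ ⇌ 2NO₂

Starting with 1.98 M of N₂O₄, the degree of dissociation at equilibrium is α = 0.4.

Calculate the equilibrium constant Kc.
K_c = 2.1120

x = α·[A]₀ = 0.4 × 1.98 = 0.792 M dissociated.
At eq: [N₂O₄] = 1.98 − 0.792 = 1.188 M; [NO₂] = 2x = 1.584 M.
Kc = [NO₂]²/[N₂O₄] = (1.584)²/1.188 = 2.112.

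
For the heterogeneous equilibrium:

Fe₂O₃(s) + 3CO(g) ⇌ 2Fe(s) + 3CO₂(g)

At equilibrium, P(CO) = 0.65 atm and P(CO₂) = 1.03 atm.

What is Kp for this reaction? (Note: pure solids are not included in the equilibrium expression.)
K_p = 3.979

Solids (Fe₂O₃, Fe) are excluded.
Kp = P(CO₂)³/P(CO)³ = (1.03)³/(0.65)³ = 1.093/0.2746 = 3.979.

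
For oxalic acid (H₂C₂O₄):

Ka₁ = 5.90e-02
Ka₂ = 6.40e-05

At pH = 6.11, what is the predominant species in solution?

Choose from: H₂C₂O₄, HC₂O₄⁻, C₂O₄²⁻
C₂O₄²⁻

pKa1 = 1.23, pKa2 = 4.19. Each pKa is the crossover between adjacent species; pH = 6.11 lies in the region where C₂O₄²⁻ predominates.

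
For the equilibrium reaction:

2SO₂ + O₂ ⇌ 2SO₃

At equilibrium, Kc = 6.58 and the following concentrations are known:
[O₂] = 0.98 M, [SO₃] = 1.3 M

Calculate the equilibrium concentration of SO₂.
[SO₂] = 0.5119 M

Kc = ([SO₃]^2) / ([SO₂]^2 × [O₂]) = 6.58
[SO₂]^2 = (product terms)/(Kc · other reactant terms) = 1.69 / (6.58 · 0.98) = 0.26208
[SO₂] = (0.26208)^(1/2) = 0.5119 M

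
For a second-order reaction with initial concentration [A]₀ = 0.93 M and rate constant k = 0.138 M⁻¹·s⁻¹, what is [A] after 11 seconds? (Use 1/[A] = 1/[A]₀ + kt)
0.3856 M

1/[A] = 1/[A]₀ + k·t = 1/0.93 + (0.138)·(11) = 1.0753 + 1.5180 = 2.5933
[A] = 1/2.5933 = 0.3856 M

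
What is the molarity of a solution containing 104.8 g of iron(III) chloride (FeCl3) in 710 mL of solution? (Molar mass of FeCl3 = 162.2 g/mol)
Moles of FeCl3 = 104.8 g ÷ 162.2 g/mol = 0.646116 mol
Volume = 710 mL = 0.71 L
Molarity = 0.646116 mol ÷ 0.71 L = 0.91 M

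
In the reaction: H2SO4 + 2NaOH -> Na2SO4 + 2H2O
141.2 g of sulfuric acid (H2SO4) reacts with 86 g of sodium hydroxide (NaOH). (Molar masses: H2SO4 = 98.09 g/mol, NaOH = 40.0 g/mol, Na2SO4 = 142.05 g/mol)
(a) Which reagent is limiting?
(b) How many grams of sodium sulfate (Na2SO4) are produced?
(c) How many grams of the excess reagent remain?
(a) NaOH, (b) 152.7 g, (c) 35.75 g

Moles of H2SO4 = 141.2 g ÷ 98.09 g/mol = 1.43949 mol
Moles of NaOH = 86 g ÷ 40.0 g/mol = 2.15 mol
Moles ÷ coefficient: H2SO4: 1.43949/1 = 1.439, NaOH: 2.15/2 = 1.075
(a) NaOH has the smaller value, so NaOH is the limiting reagent.
(b) Moles of Na2SO4 = 2.15 mol NaOH × (1/2) = 1.075 mol; mass = 1.075 mol × 142.05 g/mol = 152.7 g
(c) H2SO4 consumed = 2.15 × (1/2) = 1.075 mol; remaining = 1.43949 − 1.075 = 0.364494 mol; mass = 0.364494 mol × 98.09 g/mol = 35.75 g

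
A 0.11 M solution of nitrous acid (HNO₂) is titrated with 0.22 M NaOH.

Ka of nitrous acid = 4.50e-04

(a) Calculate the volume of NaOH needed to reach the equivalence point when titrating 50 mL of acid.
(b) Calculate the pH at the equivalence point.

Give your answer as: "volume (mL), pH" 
V = 25.0 mL, pH = 8.11

(a) At equivalence: moles acid = moles base.
moles acid = 0.11 × 0.05 = 0.0055 mol; V_NaOH = 0.0055/0.22 = 0.025 L = 25.0 mL.
(b) At equivalence, all acid → conjugate base A⁻ at [A⁻] = 0.0055/0.075 = 0.07333 M.
Kb = Kw/Ka = 1.0e-14/4.50e-04 = 2.222e-11; [OH⁻] = √(Kb·[A⁻]) = 1.277e-06; pOH = 5.89; pH = 14 − pOH = 8.11.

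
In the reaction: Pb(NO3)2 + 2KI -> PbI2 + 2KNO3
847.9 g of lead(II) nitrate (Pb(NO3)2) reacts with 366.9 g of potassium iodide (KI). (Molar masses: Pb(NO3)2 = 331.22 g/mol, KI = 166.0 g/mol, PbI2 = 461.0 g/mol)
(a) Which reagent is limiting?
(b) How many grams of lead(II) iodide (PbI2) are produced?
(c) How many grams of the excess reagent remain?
(a) KI, (b) 509.5 g, (c) 481.9 g

Moles of Pb(NO3)2 = 847.9 g ÷ 331.22 g/mol = 2.55993 mol
Moles of KI = 366.9 g ÷ 166.0 g/mol = 2.21024 mol
Moles ÷ coefficient: Pb(NO3)2: 2.55993/1 = 2.56, KI: 2.21024/2 = 1.105
(a) KI has the smaller value, so KI is the limiting reagent.
(b) Moles of PbI2 = 2.21024 mol KI × (1/2) = 1.10512 mol; mass = 1.10512 mol × 461.0 g/mol = 509.5 g
(c) Pb(NO3)2 consumed = 2.21024 × (1/2) = 1.10512 mol; remaining = 2.55993 − 1.10512 = 1.45481 mol; mass = 1.45481 mol × 331.22 g/mol = 481.9 g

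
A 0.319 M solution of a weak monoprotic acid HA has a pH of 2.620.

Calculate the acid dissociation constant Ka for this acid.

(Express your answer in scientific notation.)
K_a = 1.82e-05

[H⁺] = 10^(−pH) = 10^(−2.620) = 2.399e-03 M. For HA ⇌ H⁺ + A⁻, Ka = x²/(C − x) = (2.399e-03)²/(0.319 − 2.399e-03) = 1.82e-05.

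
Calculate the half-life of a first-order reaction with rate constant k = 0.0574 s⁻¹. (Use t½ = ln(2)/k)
12.08 s

t½ = ln(2)/k = 0.6931/0.0574 = 12.08 s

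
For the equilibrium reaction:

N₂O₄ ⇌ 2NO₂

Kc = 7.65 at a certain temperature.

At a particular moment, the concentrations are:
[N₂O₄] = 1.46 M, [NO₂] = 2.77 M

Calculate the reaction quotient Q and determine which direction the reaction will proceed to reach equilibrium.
Q = 5.255, Q < K, reaction proceeds forward (toward products)

Q = ([NO₂]^2) / ([N₂O₄])
  = ((2.77)^2) / ((1.46)) = 7.6729/1.46 = 5.255
Since Q = 5.255 < Kc = 7.65, the reaction proceeds forward (toward products) to reach equilibrium.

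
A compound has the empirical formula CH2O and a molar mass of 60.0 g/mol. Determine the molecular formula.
Empirical formula mass of CH2O = 30.03 g/mol
Multiplier = 60.0 / 30.03 ≈ 2
Molecular formula = (CH2O) × 2 = C2H4O2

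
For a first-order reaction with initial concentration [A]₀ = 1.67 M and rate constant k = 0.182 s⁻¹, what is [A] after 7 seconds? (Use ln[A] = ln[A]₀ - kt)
0.4671 M

ln[A] = ln[A]₀ - k·t = ln(1.67) - (0.182)·(7) = 0.5128 - 1.2740 = -0.7612
[A] = e^(-0.7612) = 0.4671 M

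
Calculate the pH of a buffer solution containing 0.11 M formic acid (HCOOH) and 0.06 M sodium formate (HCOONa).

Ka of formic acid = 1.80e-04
pH = 3.48

pKa = -log(1.80e-04) = 3.74. pH = pKa + log([A⁻]/[HA]) = 3.74 + log(0.06/0.11)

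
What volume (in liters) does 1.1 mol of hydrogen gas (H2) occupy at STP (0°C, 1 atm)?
At STP, 1 mol of gas occupies 22.4 L
Volume = 1.1 mol × 22.4 L/mol = 24.64 L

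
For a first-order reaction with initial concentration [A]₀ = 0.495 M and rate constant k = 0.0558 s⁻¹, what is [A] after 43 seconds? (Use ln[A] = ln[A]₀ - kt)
0.0449 M

ln[A] = ln[A]₀ - k·t = ln(0.495) - (0.0558)·(43) = -0.7032 - 2.3994 = -3.1026
[A] = e^(-3.1026) = 0.0449 M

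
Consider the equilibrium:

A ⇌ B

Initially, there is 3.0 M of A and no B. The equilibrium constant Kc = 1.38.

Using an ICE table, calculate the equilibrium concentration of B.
[B] = 1.739 M

ICE: [A] = 3.0 − x, [B] = x.
Kc = x/(3.0 − x) = 1.38 ⇒ x = 1.38·3.0/(1 + 1.38) = 4.14/2.38 = 1.739.
[B] = x = 1.739 M.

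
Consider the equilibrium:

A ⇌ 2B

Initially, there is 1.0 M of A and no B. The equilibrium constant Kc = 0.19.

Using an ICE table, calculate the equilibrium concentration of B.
[B] = 0.391 M

ICE: [A] = 1.0 − x, [B] = 2x.
Kc = (2x)²/(1.0 − x) = 0.19 ⇒ 4x² + 0.19x − 0.19 = 0.
x = (−0.19 + √(0.19² + 4·4·0.19))/(2·4) = (−0.19 + √3.0761)/8 = 0.19549.
[B] = 2x = 0.391 M.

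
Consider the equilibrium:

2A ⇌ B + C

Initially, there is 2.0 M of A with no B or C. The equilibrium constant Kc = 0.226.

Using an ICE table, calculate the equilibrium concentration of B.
[B] = 0.487 M

ICE: [A] = 2.0 − 2x, [B] = [C] = x.
Kc = x²/(2.0 − 2x)² = 0.226 ⇒ √Kc = x/(2.0 − 2x).
x = √0.226·2.0/(1 + 2√0.226) = 0.47539·2.0/1.9508 = 0.48739.
[B] = x = 0.487 M.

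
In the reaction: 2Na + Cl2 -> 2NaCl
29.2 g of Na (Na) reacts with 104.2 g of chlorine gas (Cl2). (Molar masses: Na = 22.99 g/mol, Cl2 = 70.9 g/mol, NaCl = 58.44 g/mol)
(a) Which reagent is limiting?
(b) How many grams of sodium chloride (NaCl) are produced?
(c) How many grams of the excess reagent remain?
(a) Na, (b) 74.23 g, (c) 59.17 g

Moles of Na = 29.2 g ÷ 22.99 g/mol = 1.27012 mol
Moles of Cl2 = 104.2 g ÷ 70.9 g/mol = 1.46968 mol
Moles ÷ coefficient: Na: 1.27012/2 = 0.6351, Cl2: 1.46968/1 = 1.47
(a) Na has the smaller value, so Na is the limiting reagent.
(b) Moles of NaCl = 1.27012 mol Na × (2/2) = 1.27012 mol; mass = 1.27012 mol × 58.44 g/mol = 74.23 g
(c) Cl2 consumed = 1.27012 × (1/2) = 0.635059 mol; remaining = 1.46968 − 0.635059 = 0.834617 mol; mass = 0.834617 mol × 70.9 g/mol = 59.17 g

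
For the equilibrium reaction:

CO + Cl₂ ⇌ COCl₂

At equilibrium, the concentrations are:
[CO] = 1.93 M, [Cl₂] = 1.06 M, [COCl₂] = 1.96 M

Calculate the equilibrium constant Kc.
K_c = 0.9581

Kc = ([COCl₂]) / ([CO] × [Cl₂])
   = ((1.96)) / ((1.93)·(1.06))
   = 1.96 / 2.0458 = 0.9581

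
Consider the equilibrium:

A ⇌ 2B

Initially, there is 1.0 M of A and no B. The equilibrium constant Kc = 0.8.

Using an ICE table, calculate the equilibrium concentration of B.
[B] = 0.717 M

ICE: [A] = 1.0 − x, [B] = 2x.
Kc = (2x)²/(1.0 − x) = 0.8 ⇒ 4x² + 0.8x − 0.8 = 0.
x = (−0.8 + √(0.8² + 4·4·0.8))/(2·4) = (−0.8 + √13.44)/8 = 0.35826.
[B] = 2x = 0.717 M.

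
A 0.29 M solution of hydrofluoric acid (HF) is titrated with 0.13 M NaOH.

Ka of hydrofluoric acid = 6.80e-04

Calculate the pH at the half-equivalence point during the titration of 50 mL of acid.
pH = pKa = 3.17

At the half-equivalence point, [HA] = [A⁻], so by Henderson–Hasselbalch pH = pKa + log(1) = pKa.
pKa = −log(6.80e-04) = 3.17.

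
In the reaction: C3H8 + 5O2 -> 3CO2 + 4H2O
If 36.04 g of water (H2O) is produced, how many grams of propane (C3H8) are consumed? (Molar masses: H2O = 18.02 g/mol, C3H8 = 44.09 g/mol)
Moles of H2O = 36.04 g ÷ 18.02 g/mol = 2 mol
Mole ratio: 1 mol C3H8 / 4 mol H2O
Moles of C3H8 = 2 × (1/4) = 0.5 mol
Mass of C3H8 = 0.5 mol × 44.09 g/mol = 22.05 g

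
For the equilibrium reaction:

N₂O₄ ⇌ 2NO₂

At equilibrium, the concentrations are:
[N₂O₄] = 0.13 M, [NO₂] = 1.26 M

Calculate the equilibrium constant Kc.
K_c = 12.2123

Kc = ([NO₂]^2) / ([N₂O₄])
   = ((1.26)^2) / ((0.13))
   = 1.5876 / 0.13 = 12.2123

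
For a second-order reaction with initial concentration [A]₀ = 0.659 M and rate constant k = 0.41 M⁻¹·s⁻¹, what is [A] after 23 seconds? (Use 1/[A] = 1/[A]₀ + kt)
0.0913 M

1/[A] = 1/[A]₀ + k·t = 1/0.659 + (0.41)·(23) = 1.5175 + 9.4300 = 10.9475
[A] = 1/10.9475 = 0.0913 M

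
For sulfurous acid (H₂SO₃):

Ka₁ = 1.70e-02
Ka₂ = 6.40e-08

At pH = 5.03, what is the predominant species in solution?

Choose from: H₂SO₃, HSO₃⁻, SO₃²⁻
HSO₃⁻

pKa1 = 1.77, pKa2 = 7.19. Each pKa is the crossover between adjacent species; pH = 5.03 lies in the region where HSO₃⁻ predominates.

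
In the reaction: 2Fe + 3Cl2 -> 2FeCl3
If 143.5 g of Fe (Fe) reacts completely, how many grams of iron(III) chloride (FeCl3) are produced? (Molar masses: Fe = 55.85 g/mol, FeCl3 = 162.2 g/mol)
Moles of Fe = 143.5 g ÷ 55.85 g/mol = 2.56938 mol
Mole ratio: 2 mol FeCl3 / 2 mol Fe
Moles of FeCl3 = 2.56938 × (2/2) = 2.56938 mol
Mass of FeCl3 = 2.56938 mol × 162.2 g/mol = 416.8 g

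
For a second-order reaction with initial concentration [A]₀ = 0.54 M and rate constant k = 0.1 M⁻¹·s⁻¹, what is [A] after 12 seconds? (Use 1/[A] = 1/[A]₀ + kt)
0.3277 M

1/[A] = 1/[A]₀ + k·t = 1/0.54 + (0.1)·(12) = 1.8519 + 1.2000 = 3.0519
[A] = 1/3.0519 = 0.3277 M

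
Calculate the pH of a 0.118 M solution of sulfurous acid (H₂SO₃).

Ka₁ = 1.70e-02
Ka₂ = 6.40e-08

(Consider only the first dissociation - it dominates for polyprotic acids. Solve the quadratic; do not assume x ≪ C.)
pH = 1.43

x² + Ka₁·x − Ka₁·C = 0 with Ka₁ = 1.70e-02, C = 0.118.
x = (−Ka₁ + √(Ka₁² + 4·Ka₁·C))/2 = 3.7088e-02 M, so pH = 1.43.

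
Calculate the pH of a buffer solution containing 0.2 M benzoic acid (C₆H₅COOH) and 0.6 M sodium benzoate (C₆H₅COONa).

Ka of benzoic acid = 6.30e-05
pH = 4.68

pKa = -log(6.30e-05) = 4.20. pH = pKa + log([A⁻]/[HA]) = 4.20 + log(0.6/0.2)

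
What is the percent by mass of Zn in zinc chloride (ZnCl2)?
Mass of Zn in formula = 65.38 × 1 = 65.38 g/mol
Molar mass = 136.28 g/mol
% Zn = (65.38/136.28) × 100% = 47.97%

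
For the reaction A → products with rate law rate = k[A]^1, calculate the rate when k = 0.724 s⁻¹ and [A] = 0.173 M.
0.1253 M/s

rate = k·[A]^1 = 0.724·(0.173)^1 = 0.724·0.173 = 0.1253 M/s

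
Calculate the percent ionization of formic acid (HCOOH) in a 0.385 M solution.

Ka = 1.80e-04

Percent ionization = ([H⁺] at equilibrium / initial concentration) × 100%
Percent ionization = 2.14%

Let x = [H⁺]. Ka = x²/(C - x) ⇒ x² + (1.80e-04)x - (1.80e-04)(0.385) = 0. x = 8.2351e-03. Percent = (8.2351e-03/0.385) × 100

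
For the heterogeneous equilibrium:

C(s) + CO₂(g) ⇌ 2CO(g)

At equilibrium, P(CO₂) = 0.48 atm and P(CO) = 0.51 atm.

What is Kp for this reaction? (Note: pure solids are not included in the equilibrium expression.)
K_p = 0.542

Solid C is excluded.
Kp = P(CO)²/P(CO₂) = (0.51)²/0.48 = 0.2601/0.48 = 0.542.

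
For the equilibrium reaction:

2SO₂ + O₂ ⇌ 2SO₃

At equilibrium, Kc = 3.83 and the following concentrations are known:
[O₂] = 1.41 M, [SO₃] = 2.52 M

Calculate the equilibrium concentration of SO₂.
[SO₂] = 1.0844 M

Kc = ([SO₃]^2) / ([SO₂]^2 × [O₂]) = 3.83
[SO₂]^2 = (product terms)/(Kc · other reactant terms) = 6.3504 / (3.83 · 1.41) = 1.1759
[SO₂] = (1.1759)^(1/2) = 1.0844 M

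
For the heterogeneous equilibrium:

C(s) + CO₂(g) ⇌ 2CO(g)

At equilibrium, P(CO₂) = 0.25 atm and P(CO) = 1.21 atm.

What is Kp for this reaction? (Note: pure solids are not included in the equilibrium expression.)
K_p = 5.856

Solid C is excluded.
Kp = P(CO)²/P(CO₂) = (1.21)²/0.25 = 1.464/0.25 = 5.856.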